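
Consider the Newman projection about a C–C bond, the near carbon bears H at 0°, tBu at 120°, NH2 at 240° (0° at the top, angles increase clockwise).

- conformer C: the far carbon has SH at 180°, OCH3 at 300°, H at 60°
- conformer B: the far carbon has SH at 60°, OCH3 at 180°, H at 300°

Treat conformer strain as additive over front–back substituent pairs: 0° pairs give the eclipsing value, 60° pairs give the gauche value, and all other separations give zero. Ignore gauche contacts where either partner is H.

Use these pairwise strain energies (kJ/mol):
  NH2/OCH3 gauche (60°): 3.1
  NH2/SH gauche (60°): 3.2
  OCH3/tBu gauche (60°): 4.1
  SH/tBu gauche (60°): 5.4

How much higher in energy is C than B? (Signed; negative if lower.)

-0.9 kJ/mol

C (staggered): tBu(120°)/SH(180°) gauche 5.4; NH2(240°)/SH(180°) gauche 3.2; NH2(240°)/OCH3(300°) gauche 3.1 → 11.7 kJ/mol.
B (staggered): tBu(120°)/SH(60°) gauche 5.4; tBu(120°)/OCH3(180°) gauche 4.1; NH2(240°)/OCH3(180°) gauche 3.1 → 12.6 kJ/mol.
E(C) − E(B) = 11.7 − 12.6 = -0.9 kJ/mol.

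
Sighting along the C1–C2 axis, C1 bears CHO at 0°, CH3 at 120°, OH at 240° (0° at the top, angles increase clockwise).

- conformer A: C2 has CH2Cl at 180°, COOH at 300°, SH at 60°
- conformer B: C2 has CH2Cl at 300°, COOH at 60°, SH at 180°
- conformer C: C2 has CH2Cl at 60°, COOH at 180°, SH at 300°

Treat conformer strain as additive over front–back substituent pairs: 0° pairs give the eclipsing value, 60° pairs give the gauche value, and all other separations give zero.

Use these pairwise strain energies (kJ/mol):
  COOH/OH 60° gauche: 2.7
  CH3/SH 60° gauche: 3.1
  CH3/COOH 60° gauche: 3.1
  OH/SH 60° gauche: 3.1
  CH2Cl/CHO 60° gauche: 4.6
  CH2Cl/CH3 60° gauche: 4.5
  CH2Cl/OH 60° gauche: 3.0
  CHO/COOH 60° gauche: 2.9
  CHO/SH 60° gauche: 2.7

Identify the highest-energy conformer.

C

A is staggered. CHO at 0° is gauche with COOH at 300° (2.9); CHO at 0° is gauche with SH at 60° (2.7); CH3 at 120° is gauche with CH2Cl at 180° (4.5); CH3 at 120° is gauche with SH at 60° (3.1); OH at 240° is gauche with CH2Cl at 180° (3.0); OH at 240° is gauche with COOH at 300° (2.7). Total 18.9 kJ/mol.
B is staggered. CHO at 0° is gauche with CH2Cl at 300° (4.6); CHO at 0° is gauche with COOH at 60° (2.9); CH3 at 120° is gauche with COOH at 60° (3.1); CH3 at 120° is gauche with SH at 180° (3.1); OH at 240° is gauche with CH2Cl at 300° (3.0); OH at 240° is gauche with SH at 180° (3.1). Total 19.8 kJ/mol.
C is staggered. CHO at 0° is gauche with CH2Cl at 60° (4.6); CHO at 0° is gauche with SH at 300° (2.7); CH3 at 120° is gauche with CH2Cl at 60° (4.5); CH3 at 120° is gauche with COOH at 180° (3.1); OH at 240° is gauche with COOH at 180° (2.7); OH at 240° is gauche with SH at 300° (3.1). Total 20.7 kJ/mol.
C has the highest total (20.7 kJ/mol).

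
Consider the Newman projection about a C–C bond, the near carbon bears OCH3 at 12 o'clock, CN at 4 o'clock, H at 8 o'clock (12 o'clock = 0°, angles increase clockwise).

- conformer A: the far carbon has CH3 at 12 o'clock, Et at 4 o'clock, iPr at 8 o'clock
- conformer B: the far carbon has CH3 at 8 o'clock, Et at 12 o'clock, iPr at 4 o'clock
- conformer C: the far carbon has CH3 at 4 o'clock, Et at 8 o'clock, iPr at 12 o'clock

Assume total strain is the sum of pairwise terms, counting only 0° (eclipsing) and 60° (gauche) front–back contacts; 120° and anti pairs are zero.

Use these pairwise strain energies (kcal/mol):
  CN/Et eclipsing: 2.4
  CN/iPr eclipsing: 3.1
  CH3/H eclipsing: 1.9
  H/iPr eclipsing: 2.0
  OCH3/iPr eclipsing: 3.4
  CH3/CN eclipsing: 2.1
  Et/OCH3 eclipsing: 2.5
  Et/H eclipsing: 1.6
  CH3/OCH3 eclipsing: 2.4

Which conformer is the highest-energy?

B

A (eclipsed): OCH3(0°)/CH3(0°) eclipsed 2.4; CN(120°)/Et(120°) eclipsed 2.4; H(240°)/iPr(240°) eclipsed 2.0 → 6.8 kcal/mol.
B (eclipsed): OCH3(0°)/Et(0°) eclipsed 2.5; CN(120°)/iPr(120°) eclipsed 3.1; H(240°)/CH3(240°) eclipsed 1.9 → 7.5 kcal/mol.
C (eclipsed): OCH3(0°)/iPr(0°) eclipsed 3.4; CN(120°)/CH3(120°) eclipsed 2.1; H(240°)/Et(240°) eclipsed 1.6 → 7.1 kcal/mol.
B has the highest total (7.5 kcal/mol).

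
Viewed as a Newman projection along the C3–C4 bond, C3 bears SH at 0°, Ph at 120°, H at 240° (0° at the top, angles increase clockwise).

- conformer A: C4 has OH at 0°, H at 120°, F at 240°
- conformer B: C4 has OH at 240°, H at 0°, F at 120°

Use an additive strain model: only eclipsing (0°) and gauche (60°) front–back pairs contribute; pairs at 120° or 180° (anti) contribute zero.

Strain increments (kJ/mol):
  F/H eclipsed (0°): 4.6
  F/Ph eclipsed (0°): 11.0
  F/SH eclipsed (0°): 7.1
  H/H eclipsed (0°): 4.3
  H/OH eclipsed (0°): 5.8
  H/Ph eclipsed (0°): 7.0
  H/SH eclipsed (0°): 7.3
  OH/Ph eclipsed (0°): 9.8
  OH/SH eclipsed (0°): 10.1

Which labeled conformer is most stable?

A (eclipsed): SH–OH eclipsed, Ph–H eclipsed, H–F eclipsed; 10.1 + 7.0 + 4.6 = 21.7 kJ/mol.
B (eclipsed): SH–H eclipsed, Ph–F eclipsed, H–OH eclipsed; 7.3 + 11.0 + 5.8 = 24.1 kJ/mol.
A has the lowest total (21.7 kJ/mol).

A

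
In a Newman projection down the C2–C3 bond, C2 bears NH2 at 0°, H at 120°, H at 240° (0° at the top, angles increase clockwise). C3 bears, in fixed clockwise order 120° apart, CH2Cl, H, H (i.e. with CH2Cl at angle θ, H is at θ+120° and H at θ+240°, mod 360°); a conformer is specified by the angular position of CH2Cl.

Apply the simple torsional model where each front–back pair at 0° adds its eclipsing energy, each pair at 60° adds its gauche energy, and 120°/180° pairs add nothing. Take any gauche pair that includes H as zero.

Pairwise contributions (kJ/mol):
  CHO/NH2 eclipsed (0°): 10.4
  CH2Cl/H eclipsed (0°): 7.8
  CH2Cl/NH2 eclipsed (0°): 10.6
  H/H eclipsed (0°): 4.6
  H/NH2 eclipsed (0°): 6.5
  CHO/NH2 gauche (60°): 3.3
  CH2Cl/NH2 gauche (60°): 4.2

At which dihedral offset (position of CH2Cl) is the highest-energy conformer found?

0°

CH2Cl at 0° (eclipsed): NH2–CH2Cl eclipsed, H–H eclipsed, H–H eclipsed; 10.6 + 4.6 + 4.6 = 19.8 kJ/mol.
CH2Cl at 60° (staggered): NH2–CH2Cl gauche; 4.2 = 4.2 kJ/mol.
CH2Cl at 120° (eclipsed): NH2–H eclipsed, H–CH2Cl eclipsed, H–H eclipsed; 6.5 + 7.8 + 4.6 = 18.9 kJ/mol.
CH2Cl at 180° (staggered): no non-H gauche contacts → 0.0 kJ/mol.
CH2Cl at 240° (eclipsed): NH2–H eclipsed, H–H eclipsed, H–CH2Cl eclipsed; 6.5 + 4.6 + 7.8 = 18.9 kJ/mol.
CH2Cl at 300° (staggered): NH2–CH2Cl gauche; 4.2 = 4.2 kJ/mol.
The maximum (19.8 kJ/mol) occurs with CH2Cl at 0°.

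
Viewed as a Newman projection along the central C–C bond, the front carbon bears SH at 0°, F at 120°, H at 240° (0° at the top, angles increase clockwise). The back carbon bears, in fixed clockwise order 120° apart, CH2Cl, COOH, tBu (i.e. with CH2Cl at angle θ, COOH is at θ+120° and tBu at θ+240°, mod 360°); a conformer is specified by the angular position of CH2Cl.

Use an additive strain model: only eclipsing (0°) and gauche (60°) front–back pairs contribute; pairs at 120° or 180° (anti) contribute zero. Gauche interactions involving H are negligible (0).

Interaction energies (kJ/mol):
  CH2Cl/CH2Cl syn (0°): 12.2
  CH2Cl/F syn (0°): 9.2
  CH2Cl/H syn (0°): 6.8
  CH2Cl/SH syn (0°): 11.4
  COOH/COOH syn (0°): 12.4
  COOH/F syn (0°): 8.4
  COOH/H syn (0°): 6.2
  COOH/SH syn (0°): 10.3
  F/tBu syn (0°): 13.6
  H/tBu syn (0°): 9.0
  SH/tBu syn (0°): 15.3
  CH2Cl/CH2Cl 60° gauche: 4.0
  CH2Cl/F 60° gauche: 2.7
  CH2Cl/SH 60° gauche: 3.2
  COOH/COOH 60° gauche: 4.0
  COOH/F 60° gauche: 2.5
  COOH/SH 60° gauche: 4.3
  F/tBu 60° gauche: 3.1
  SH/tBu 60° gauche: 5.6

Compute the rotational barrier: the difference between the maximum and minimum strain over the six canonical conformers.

CH2Cl at 0° (eclipsed): SH(0°)/CH2Cl(0°) eclipsed 11.4; F(120°)/COOH(120°) eclipsed 8.4; H(240°)/tBu(240°) eclipsed 9.0 → 28.8 kJ/mol.
CH2Cl at 60° (staggered): SH(0°)/CH2Cl(60°) gauche 3.2; SH(0°)/tBu(300°) gauche 5.6; F(120°)/CH2Cl(60°) gauche 2.7; F(120°)/COOH(180°) gauche 2.5 → 14.0 kJ/mol.
CH2Cl at 120° (eclipsed): SH(0°)/tBu(0°) eclipsed 15.3; F(120°)/CH2Cl(120°) eclipsed 9.2; H(240°)/COOH(240°) eclipsed 6.2 → 30.7 kJ/mol.
CH2Cl at 180° (staggered): SH(0°)/COOH(300°) gauche 4.3; SH(0°)/tBu(60°) gauche 5.6; F(120°)/CH2Cl(180°) gauche 2.7; F(120°)/tBu(60°) gauche 3.1 → 15.7 kJ/mol.
CH2Cl at 240° (eclipsed): SH(0°)/COOH(0°) eclipsed 10.3; F(120°)/tBu(120°) eclipsed 13.6; H(240°)/CH2Cl(240°) eclipsed 6.8 → 30.7 kJ/mol.
CH2Cl at 300° (staggered): SH(0°)/CH2Cl(300°) gauche 3.2; SH(0°)/COOH(60°) gauche 4.3; F(120°)/COOH(60°) gauche 2.5; F(120°)/tBu(180°) gauche 3.1 → 13.1 kJ/mol.
Max at 120° (30.7 kJ/mol), min at 300° (13.1 kJ/mol); barrier = 17.6 kJ/mol.

17.6 kJ/mol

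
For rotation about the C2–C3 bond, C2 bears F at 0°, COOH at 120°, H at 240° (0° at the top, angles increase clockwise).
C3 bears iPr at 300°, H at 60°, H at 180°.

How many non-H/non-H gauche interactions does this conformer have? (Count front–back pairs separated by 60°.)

1

Non-H gauche pairs: F(0°)/iPr(300°) — 1 interaction.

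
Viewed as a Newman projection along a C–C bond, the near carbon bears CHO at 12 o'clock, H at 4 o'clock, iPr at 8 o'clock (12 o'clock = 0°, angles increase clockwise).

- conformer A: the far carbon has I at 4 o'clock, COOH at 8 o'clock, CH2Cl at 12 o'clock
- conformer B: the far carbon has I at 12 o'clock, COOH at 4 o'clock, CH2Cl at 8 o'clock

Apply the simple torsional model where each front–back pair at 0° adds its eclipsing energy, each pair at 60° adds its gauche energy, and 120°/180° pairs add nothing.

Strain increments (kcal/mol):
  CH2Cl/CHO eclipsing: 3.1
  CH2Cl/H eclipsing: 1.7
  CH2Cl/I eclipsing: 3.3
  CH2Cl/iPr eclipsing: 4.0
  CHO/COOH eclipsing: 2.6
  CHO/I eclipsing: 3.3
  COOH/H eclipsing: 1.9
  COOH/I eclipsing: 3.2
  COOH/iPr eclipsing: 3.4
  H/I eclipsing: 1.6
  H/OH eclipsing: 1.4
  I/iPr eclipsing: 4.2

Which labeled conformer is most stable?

A

A (eclipsed): CHO(0°)/CH2Cl(0°) eclipsed 3.1; H(120°)/I(120°) eclipsed 1.6; iPr(240°)/COOH(240°) eclipsed 3.4 → 8.1 kcal/mol.
B (eclipsed): CHO(0°)/I(0°) eclipsed 3.3; H(120°)/COOH(120°) eclipsed 1.9; iPr(240°)/CH2Cl(240°) eclipsed 4.0 → 9.2 kcal/mol.
A has the lowest total (8.1 kcal/mol).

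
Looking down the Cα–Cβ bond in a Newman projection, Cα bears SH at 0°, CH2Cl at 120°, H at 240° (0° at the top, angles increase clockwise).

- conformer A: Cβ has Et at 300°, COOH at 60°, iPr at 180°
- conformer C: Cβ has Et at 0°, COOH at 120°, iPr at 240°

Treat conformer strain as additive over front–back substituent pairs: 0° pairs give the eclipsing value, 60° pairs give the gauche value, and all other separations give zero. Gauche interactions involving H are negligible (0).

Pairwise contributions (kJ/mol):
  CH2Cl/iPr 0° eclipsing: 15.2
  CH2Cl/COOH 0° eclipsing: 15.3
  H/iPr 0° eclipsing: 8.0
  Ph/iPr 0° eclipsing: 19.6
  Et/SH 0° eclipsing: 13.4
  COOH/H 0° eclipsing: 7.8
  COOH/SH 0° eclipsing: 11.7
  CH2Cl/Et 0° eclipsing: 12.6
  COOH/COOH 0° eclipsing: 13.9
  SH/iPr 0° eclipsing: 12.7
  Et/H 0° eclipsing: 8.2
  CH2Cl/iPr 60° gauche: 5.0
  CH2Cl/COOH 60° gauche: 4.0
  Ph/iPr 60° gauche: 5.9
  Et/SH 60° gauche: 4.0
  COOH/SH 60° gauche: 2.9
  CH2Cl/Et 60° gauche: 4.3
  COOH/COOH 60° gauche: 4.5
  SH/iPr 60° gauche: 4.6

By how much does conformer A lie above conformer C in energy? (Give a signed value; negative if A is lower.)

-20.8 kJ/mol

A (staggered): SH(0°)/Et(300°) gauche 4.0; SH(0°)/COOH(60°) gauche 2.9; CH2Cl(120°)/COOH(60°) gauche 4.0; CH2Cl(120°)/iPr(180°) gauche 5.0 → 15.9 kJ/mol.
C (eclipsed): SH(0°)/Et(0°) eclipsed 13.4; CH2Cl(120°)/COOH(120°) eclipsed 15.3; H(240°)/iPr(240°) eclipsed 8.0 → 36.7 kJ/mol.
E(A) − E(C) = 15.9 − 36.7 = -20.8 kJ/mol.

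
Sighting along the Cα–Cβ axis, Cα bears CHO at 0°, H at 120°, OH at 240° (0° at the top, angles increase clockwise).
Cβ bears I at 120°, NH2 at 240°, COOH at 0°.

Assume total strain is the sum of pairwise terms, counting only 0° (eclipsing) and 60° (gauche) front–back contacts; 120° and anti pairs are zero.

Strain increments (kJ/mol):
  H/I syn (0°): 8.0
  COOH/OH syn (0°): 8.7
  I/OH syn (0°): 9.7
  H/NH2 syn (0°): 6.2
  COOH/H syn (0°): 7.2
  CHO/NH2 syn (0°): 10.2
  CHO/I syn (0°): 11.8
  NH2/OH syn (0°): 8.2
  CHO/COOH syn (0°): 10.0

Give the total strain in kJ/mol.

This conformer (eclipsed): CHO–COOH eclipsed, H–I eclipsed, OH–NH2 eclipsed; 10.0 + 8.0 + 8.2 = 26.2 kJ/mol.

26.2 kJ/mol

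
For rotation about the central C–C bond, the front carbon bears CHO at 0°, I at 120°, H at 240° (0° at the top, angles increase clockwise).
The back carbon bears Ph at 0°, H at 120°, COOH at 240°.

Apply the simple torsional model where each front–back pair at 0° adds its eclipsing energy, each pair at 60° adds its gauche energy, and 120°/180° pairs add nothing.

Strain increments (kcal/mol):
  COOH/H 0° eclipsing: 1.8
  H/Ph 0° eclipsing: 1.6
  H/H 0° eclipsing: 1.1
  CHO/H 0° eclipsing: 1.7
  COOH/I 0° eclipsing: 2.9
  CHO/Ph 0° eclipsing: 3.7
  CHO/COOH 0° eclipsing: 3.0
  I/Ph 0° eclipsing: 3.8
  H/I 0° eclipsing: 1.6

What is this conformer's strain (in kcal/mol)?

This conformer (eclipsed): CHO–Ph eclipsed, I–H eclipsed, H–COOH eclipsed; 3.7 + 1.6 + 1.8 = 7.1 kcal/mol.

7.1 kcal/mol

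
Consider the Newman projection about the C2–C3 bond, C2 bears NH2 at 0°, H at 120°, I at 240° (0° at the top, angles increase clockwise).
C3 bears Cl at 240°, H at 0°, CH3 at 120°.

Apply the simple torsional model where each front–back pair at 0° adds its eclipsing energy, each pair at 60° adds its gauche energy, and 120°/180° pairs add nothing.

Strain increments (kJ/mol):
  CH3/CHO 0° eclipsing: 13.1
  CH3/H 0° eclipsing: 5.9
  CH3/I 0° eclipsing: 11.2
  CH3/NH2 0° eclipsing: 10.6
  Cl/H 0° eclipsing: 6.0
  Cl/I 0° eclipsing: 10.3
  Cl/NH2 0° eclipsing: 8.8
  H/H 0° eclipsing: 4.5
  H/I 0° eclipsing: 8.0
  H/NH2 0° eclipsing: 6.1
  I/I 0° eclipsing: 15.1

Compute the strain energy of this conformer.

This conformer is eclipsed. NH2 at 0° is eclipsed with H at 0° (6.1); H at 120° is eclipsed with CH3 at 120° (5.9); I at 240° is eclipsed with Cl at 240° (10.3). Total 22.3 kJ/mol.

22.3 kJ/mol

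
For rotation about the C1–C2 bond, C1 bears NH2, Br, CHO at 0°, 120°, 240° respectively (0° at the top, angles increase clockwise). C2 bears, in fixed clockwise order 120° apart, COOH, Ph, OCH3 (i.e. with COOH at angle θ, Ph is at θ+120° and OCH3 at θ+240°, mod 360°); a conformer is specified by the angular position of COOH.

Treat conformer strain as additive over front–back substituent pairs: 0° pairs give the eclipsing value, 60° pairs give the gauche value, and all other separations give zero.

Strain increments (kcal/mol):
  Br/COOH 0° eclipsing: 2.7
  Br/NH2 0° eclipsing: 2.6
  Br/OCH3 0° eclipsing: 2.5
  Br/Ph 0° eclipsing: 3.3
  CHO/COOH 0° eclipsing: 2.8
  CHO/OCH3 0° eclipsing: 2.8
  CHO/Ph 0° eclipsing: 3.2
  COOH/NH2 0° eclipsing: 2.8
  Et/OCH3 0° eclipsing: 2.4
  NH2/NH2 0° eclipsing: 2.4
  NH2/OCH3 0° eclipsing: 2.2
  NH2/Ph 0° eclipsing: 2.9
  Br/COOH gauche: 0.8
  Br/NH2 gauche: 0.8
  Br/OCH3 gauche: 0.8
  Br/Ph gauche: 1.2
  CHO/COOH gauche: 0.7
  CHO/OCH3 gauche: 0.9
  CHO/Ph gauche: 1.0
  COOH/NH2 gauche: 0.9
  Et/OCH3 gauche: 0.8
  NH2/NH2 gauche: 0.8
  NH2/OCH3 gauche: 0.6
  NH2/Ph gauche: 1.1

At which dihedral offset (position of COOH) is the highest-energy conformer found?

0°

COOH at 0° (eclipsed): NH2(0°)/COOH(0°) eclipsed 2.8; Br(120°)/Ph(120°) eclipsed 3.3; CHO(240°)/OCH3(240°) eclipsed 2.8 → 8.9 kcal/mol.
COOH at 60° (staggered): NH2(0°)/COOH(60°) gauche 0.9; NH2(0°)/OCH3(300°) gauche 0.6; Br(120°)/COOH(60°) gauche 0.8; Br(120°)/Ph(180°) gauche 1.2; CHO(240°)/Ph(180°) gauche 1.0; CHO(240°)/OCH3(300°) gauche 0.9 → 5.4 kcal/mol.
COOH at 120° (eclipsed): NH2(0°)/OCH3(0°) eclipsed 2.2; Br(120°)/COOH(120°) eclipsed 2.7; CHO(240°)/Ph(240°) eclipsed 3.2 → 8.1 kcal/mol.
COOH at 180° (staggered): NH2(0°)/Ph(300°) gauche 1.1; NH2(0°)/OCH3(60°) gauche 0.6; Br(120°)/COOH(180°) gauche 0.8; Br(120°)/OCH3(60°) gauche 0.8; CHO(240°)/COOH(180°) gauche 0.7; CHO(240°)/Ph(300°) gauche 1.0 → 5.0 kcal/mol.
COOH at 240° (eclipsed): NH2(0°)/Ph(0°) eclipsed 2.9; Br(120°)/OCH3(120°) eclipsed 2.5; CHO(240°)/COOH(240°) eclipsed 2.8 → 8.2 kcal/mol.
COOH at 300° (staggered): NH2(0°)/COOH(300°) gauche 0.9; NH2(0°)/Ph(60°) gauche 1.1; Br(120°)/Ph(60°) gauche 1.2; Br(120°)/OCH3(180°) gauche 0.8; CHO(240°)/COOH(300°) gauche 0.7; CHO(240°)/OCH3(180°) gauche 0.9 → 5.6 kcal/mol.
The maximum (8.9 kcal/mol) occurs with COOH at 0°.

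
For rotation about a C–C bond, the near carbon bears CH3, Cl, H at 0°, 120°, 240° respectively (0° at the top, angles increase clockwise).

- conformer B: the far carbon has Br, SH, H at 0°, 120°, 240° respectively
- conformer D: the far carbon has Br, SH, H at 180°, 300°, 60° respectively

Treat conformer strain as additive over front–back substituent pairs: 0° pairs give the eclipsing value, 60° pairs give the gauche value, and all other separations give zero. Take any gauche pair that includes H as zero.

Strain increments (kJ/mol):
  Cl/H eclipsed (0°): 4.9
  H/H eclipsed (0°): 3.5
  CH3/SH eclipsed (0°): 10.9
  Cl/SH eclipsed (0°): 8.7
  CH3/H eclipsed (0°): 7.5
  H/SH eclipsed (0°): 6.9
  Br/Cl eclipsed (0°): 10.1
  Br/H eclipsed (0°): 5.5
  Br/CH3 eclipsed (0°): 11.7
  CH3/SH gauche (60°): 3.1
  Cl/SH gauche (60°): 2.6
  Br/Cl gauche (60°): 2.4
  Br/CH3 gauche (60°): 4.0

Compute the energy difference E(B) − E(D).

+18.4 kJ/mol

B (eclipsed): CH3(0°)/Br(0°) eclipsed 11.7; Cl(120°)/SH(120°) eclipsed 8.7; H(240°)/H(240°) eclipsed 3.5 → 23.9 kJ/mol.
D (staggered): CH3(0°)/SH(300°) gauche 3.1; Cl(120°)/Br(180°) gauche 2.4 → 5.5 kJ/mol.
E(B) − E(D) = 23.9 − 5.5 = +18.4 kJ/mol.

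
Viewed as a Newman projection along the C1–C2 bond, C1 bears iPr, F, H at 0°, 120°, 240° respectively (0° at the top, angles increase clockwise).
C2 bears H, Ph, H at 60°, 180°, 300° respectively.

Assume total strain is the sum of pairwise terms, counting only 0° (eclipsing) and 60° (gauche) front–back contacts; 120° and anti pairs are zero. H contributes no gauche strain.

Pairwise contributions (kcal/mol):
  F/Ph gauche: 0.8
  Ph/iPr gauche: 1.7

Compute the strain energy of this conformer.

This conformer is staggered. F at 120° is gauche with Ph at 180° (0.8). Total 0.8 kcal/mol.

0.8 kcal/mol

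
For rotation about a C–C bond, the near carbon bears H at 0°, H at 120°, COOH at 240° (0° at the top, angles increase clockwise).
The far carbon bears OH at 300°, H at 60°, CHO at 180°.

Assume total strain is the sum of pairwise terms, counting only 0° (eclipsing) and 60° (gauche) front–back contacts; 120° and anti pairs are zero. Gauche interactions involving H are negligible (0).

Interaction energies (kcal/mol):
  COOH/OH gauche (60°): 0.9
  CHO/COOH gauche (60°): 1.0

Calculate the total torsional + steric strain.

This conformer is staggered. COOH at 240° is gauche with OH at 300° (0.9); COOH at 240° is gauche with CHO at 180° (1.0). Total 1.9 kcal/mol.

1.9 kcal/mol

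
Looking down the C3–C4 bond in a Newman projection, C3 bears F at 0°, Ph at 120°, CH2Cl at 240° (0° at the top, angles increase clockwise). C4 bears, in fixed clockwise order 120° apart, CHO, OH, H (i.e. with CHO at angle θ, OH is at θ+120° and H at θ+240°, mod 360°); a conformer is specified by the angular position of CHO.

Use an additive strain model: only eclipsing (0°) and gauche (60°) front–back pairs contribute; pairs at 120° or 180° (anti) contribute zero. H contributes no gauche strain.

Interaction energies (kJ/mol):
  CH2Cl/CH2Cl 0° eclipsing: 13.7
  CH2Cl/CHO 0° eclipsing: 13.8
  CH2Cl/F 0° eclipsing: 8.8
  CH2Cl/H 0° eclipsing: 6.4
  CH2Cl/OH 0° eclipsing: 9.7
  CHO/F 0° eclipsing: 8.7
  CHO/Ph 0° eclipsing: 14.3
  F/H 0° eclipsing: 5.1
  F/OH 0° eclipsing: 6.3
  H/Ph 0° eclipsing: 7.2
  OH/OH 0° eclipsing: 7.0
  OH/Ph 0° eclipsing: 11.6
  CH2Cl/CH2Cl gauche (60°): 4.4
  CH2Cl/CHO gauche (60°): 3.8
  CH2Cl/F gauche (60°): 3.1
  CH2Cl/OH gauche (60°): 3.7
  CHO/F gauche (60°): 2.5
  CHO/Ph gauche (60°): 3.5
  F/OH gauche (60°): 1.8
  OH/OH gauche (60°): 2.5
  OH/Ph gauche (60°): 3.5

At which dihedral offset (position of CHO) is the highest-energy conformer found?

120°

CHO at 0° (eclipsed): F(0°)/CHO(0°) eclipsed 8.7; Ph(120°)/OH(120°) eclipsed 11.6; CH2Cl(240°)/H(240°) eclipsed 6.4 → 26.7 kJ/mol.
CHO at 60° (staggered): F(0°)/CHO(60°) gauche 2.5; Ph(120°)/CHO(60°) gauche 3.5; Ph(120°)/OH(180°) gauche 3.5; CH2Cl(240°)/OH(180°) gauche 3.7 → 13.2 kJ/mol.
CHO at 120° (eclipsed): F(0°)/H(0°) eclipsed 5.1; Ph(120°)/CHO(120°) eclipsed 14.3; CH2Cl(240°)/OH(240°) eclipsed 9.7 → 29.1 kJ/mol.
CHO at 180° (staggered): F(0°)/OH(300°) gauche 1.8; Ph(120°)/CHO(180°) gauche 3.5; CH2Cl(240°)/CHO(180°) gauche 3.8; CH2Cl(240°)/OH(300°) gauche 3.7 → 12.8 kJ/mol.
CHO at 240° (eclipsed): F(0°)/OH(0°) eclipsed 6.3; Ph(120°)/H(120°) eclipsed 7.2; CH2Cl(240°)/CHO(240°) eclipsed 13.8 → 27.3 kJ/mol.
CHO at 300° (staggered): F(0°)/CHO(300°) gauche 2.5; F(0°)/OH(60°) gauche 1.8; Ph(120°)/OH(60°) gauche 3.5; CH2Cl(240°)/CHO(300°) gauche 3.8 → 11.6 kJ/mol.
The maximum (29.1 kJ/mol) occurs with CHO at 120°.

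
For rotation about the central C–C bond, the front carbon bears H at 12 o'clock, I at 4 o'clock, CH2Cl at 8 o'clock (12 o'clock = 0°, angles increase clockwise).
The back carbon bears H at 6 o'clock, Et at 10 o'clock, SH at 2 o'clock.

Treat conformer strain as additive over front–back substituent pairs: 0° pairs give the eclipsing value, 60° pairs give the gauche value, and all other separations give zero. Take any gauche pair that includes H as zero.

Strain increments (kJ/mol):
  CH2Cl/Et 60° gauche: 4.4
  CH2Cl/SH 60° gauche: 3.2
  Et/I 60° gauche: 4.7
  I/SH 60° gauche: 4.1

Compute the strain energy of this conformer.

This conformer (staggered): I–SH gauche, CH2Cl–Et gauche; 4.1 + 4.4 = 8.5 kJ/mol.

8.5 kJ/mol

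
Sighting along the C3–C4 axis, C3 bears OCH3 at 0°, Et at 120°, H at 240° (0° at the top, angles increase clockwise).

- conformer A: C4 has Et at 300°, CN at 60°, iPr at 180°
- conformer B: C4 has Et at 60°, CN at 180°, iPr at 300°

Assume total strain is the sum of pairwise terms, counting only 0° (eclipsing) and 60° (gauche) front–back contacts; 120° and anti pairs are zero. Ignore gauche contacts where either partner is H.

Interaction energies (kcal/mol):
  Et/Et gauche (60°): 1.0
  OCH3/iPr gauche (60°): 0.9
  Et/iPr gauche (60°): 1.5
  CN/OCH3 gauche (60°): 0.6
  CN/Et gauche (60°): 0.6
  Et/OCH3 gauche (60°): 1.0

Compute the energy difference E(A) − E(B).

A (staggered): OCH3–Et gauche, OCH3–CN gauche, Et–CN gauche, Et–iPr gauche; 1.0 + 0.6 + 0.6 + 1.5 = 3.7 kcal/mol.
B (staggered): OCH3–Et gauche, OCH3–iPr gauche, Et–Et gauche, Et–CN gauche; 1.0 + 0.9 + 1.0 + 0.6 = 3.5 kcal/mol.
E(A) − E(B) = 3.7 − 3.5 = +0.2 kcal/mol.

+0.2 kcal/mol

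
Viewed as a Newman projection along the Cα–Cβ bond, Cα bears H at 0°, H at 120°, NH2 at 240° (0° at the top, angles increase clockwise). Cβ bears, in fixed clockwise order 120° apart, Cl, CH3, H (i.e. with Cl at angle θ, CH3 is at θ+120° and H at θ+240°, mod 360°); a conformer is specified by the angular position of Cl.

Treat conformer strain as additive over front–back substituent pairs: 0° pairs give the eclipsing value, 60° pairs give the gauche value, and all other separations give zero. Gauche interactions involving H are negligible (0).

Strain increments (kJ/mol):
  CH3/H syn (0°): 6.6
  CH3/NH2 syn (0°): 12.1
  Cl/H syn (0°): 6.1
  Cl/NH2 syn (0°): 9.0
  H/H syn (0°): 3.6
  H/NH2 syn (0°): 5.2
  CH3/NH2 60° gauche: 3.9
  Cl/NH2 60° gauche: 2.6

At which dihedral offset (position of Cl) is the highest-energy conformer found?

120°

Cl at 0° is eclipsed. H at 0° is eclipsed with Cl at 0° (6.1); H at 120° is eclipsed with CH3 at 120° (6.6); NH2 at 240° is eclipsed with H at 240° (5.2). Total 17.9 kJ/mol.
Cl at 60° is staggered. NH2 at 240° is gauche with CH3 at 180° (3.9). Total 3.9 kJ/mol.
Cl at 120° is eclipsed. H at 0° is eclipsed with H at 0° (3.6); H at 120° is eclipsed with Cl at 120° (6.1); NH2 at 240° is eclipsed with CH3 at 240° (12.1). Total 21.8 kJ/mol.
Cl at 180° is staggered. NH2 at 240° is gauche with Cl at 180° (2.6); NH2 at 240° is gauche with CH3 at 300° (3.9). Total 6.5 kJ/mol.
Cl at 240° is eclipsed. H at 0° is eclipsed with CH3 at 0° (6.6); H at 120° is eclipsed with H at 120° (3.6); NH2 at 240° is eclipsed with Cl at 240° (9.0). Total 19.2 kJ/mol.
Cl at 300° is staggered. NH2 at 240° is gauche with Cl at 300° (2.6). Total 2.6 kJ/mol.
The maximum (21.8 kJ/mol) occurs with Cl at 120°.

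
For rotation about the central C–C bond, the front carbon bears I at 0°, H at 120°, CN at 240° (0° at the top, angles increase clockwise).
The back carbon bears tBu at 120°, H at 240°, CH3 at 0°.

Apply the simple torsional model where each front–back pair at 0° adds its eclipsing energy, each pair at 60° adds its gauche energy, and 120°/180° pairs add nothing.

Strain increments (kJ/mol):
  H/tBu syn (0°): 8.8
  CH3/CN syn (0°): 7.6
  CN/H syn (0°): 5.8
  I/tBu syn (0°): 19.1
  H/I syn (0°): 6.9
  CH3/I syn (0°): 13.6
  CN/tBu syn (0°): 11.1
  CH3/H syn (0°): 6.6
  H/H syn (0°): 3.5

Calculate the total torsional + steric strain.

28.2 kJ/mol

This conformer (eclipsed): I(0°)/CH3(0°) eclipsed 13.6; H(120°)/tBu(120°) eclipsed 8.8; CN(240°)/H(240°) eclipsed 5.8 → 28.2 kJ/mol.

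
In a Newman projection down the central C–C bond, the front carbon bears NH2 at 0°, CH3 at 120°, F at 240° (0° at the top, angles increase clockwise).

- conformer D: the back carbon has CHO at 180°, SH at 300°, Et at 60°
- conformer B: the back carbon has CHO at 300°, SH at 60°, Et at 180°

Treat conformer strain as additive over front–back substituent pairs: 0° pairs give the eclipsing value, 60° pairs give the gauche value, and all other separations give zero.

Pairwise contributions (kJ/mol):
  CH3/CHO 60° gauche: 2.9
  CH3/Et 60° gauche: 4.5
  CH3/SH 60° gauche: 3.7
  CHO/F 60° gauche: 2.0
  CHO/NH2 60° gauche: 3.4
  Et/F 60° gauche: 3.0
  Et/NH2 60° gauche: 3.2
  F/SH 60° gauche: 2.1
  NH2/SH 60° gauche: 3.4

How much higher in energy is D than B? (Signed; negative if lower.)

D (staggered): NH2(0°)/SH(300°) gauche 3.4; NH2(0°)/Et(60°) gauche 3.2; CH3(120°)/CHO(180°) gauche 2.9; CH3(120°)/Et(60°) gauche 4.5; F(240°)/CHO(180°) gauche 2.0; F(240°)/SH(300°) gauche 2.1 → 18.1 kJ/mol.
B (staggered): NH2(0°)/CHO(300°) gauche 3.4; NH2(0°)/SH(60°) gauche 3.4; CH3(120°)/SH(60°) gauche 3.7; CH3(120°)/Et(180°) gauche 4.5; F(240°)/CHO(300°) gauche 2.0; F(240°)/Et(180°) gauche 3.0 → 20.0 kJ/mol.
E(D) − E(B) = 18.1 − 20.0 = -1.9 kJ/mol.

-1.9 kJ/mol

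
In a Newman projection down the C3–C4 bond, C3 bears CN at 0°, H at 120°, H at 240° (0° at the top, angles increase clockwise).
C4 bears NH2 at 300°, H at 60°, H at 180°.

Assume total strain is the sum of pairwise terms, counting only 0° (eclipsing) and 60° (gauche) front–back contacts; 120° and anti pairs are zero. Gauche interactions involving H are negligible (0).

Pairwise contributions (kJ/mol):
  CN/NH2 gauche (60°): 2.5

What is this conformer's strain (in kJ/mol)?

This conformer (staggered): CN(0°)/NH2(300°) gauche 2.5 → 2.5 kJ/mol.

2.5 kJ/mol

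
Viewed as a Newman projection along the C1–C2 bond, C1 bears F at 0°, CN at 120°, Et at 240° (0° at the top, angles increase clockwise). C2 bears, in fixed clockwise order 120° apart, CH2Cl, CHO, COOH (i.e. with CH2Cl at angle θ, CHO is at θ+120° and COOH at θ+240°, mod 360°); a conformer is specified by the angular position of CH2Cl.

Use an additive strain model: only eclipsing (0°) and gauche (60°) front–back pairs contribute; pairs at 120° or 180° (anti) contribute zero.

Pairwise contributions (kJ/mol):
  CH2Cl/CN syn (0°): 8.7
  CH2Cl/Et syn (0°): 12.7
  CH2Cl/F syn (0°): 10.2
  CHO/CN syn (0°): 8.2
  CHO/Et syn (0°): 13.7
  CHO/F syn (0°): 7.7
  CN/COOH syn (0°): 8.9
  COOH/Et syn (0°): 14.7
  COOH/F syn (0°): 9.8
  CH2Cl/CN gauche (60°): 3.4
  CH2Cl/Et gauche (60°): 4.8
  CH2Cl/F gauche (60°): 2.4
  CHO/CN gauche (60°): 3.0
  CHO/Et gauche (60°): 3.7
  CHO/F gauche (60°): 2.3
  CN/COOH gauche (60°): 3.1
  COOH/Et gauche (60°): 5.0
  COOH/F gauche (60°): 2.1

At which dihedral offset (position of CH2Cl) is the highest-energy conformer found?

0°

CH2Cl at 0° (eclipsed): F–CH2Cl eclipsed, CN–CHO eclipsed, Et–COOH eclipsed; 10.2 + 8.2 + 14.7 = 33.1 kJ/mol.
CH2Cl at 60° (staggered): F–CH2Cl gauche, F–COOH gauche, CN–CH2Cl gauche, CN–CHO gauche, Et–CHO gauche, Et–COOH gauche; 2.4 + 2.1 + 3.4 + 3.0 + 3.7 + 5.0 = 19.6 kJ/mol.
CH2Cl at 120° (eclipsed): F–COOH eclipsed, CN–CH2Cl eclipsed, Et–CHO eclipsed; 9.8 + 8.7 + 13.7 = 32.2 kJ/mol.
CH2Cl at 180° (staggered): F–CHO gauche, F–COOH gauche, CN–CH2Cl gauche, CN–COOH gauche, Et–CH2Cl gauche, Et–CHO gauche; 2.3 + 2.1 + 3.4 + 3.1 + 4.8 + 3.7 = 19.4 kJ/mol.
CH2Cl at 240° (eclipsed): F–CHO eclipsed, CN–COOH eclipsed, Et–CH2Cl eclipsed; 7.7 + 8.9 + 12.7 = 29.3 kJ/mol.
CH2Cl at 300° (staggered): F–CH2Cl gauche, F–CHO gauche, CN–CHO gauche, CN–COOH gauche, Et–CH2Cl gauche, Et–COOH gauche; 2.4 + 2.3 + 3.0 + 3.1 + 4.8 + 5.0 = 20.6 kJ/mol.
The maximum (33.1 kJ/mol) occurs with CH2Cl at 0°.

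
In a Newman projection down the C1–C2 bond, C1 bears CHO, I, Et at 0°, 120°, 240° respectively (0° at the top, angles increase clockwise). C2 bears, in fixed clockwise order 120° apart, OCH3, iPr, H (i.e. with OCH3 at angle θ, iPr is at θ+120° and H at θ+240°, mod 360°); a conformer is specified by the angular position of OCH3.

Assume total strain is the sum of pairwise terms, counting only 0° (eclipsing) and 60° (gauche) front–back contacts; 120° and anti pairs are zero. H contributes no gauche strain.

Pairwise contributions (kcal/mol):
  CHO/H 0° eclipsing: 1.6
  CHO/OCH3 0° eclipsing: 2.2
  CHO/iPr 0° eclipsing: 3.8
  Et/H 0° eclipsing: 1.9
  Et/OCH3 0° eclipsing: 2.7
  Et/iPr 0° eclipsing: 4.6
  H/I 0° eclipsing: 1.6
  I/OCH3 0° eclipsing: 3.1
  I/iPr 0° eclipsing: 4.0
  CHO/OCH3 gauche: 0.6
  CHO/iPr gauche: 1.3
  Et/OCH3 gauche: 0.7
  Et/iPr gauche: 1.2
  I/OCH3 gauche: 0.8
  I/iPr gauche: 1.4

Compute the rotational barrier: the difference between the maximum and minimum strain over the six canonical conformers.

5.3 kcal/mol

OCH3 at 0° (eclipsed): CHO(0°)/OCH3(0°) eclipsed 2.2; I(120°)/iPr(120°) eclipsed 4.0; Et(240°)/H(240°) eclipsed 1.9 → 8.1 kcal/mol.
OCH3 at 60° (staggered): CHO(0°)/OCH3(60°) gauche 0.6; I(120°)/OCH3(60°) gauche 0.8; I(120°)/iPr(180°) gauche 1.4; Et(240°)/iPr(180°) gauche 1.2 → 4.0 kcal/mol.
OCH3 at 120° (eclipsed): CHO(0°)/H(0°) eclipsed 1.6; I(120°)/OCH3(120°) eclipsed 3.1; Et(240°)/iPr(240°) eclipsed 4.6 → 9.3 kcal/mol.
OCH3 at 180° (staggered): CHO(0°)/iPr(300°) gauche 1.3; I(120°)/OCH3(180°) gauche 0.8; Et(240°)/OCH3(180°) gauche 0.7; Et(240°)/iPr(300°) gauche 1.2 → 4.0 kcal/mol.
OCH3 at 240° (eclipsed): CHO(0°)/iPr(0°) eclipsed 3.8; I(120°)/H(120°) eclipsed 1.6; Et(240°)/OCH3(240°) eclipsed 2.7 → 8.1 kcal/mol.
OCH3 at 300° (staggered): CHO(0°)/OCH3(300°) gauche 0.6; CHO(0°)/iPr(60°) gauche 1.3; I(120°)/iPr(60°) gauche 1.4; Et(240°)/OCH3(300°) gauche 0.7 → 4.0 kcal/mol.
Max at 120° (9.3 kcal/mol), min at 60° (4.0 kcal/mol); barrier = 5.3 kcal/mol.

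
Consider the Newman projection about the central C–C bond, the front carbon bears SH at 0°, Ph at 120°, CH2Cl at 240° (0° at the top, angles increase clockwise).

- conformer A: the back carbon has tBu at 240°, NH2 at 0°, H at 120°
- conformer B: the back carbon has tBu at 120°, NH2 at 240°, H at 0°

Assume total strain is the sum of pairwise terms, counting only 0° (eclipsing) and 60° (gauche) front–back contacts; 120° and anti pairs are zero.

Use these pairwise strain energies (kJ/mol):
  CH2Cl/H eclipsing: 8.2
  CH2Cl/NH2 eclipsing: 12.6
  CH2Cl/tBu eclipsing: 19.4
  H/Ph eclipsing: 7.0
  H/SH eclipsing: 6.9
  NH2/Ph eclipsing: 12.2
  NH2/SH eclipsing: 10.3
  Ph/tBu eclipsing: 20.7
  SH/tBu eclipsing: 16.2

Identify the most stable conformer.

A (eclipsed): SH(0°)/NH2(0°) eclipsed 10.3; Ph(120°)/H(120°) eclipsed 7.0; CH2Cl(240°)/tBu(240°) eclipsed 19.4 → 36.7 kJ/mol.
B (eclipsed): SH(0°)/H(0°) eclipsed 6.9; Ph(120°)/tBu(120°) eclipsed 20.7; CH2Cl(240°)/NH2(240°) eclipsed 12.6 → 40.2 kJ/mol.
A has the lowest total (36.7 kJ/mol).

A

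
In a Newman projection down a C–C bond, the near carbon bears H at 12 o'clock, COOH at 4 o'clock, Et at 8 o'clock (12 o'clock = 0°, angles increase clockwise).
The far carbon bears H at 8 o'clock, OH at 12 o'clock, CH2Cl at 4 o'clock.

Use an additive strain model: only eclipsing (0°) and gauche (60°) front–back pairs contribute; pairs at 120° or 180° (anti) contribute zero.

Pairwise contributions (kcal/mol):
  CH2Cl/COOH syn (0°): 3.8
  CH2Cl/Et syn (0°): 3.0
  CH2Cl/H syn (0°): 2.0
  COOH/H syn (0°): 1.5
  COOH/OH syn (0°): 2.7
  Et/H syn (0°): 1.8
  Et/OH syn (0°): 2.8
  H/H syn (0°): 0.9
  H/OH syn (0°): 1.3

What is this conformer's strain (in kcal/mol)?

6.9 kcal/mol

This conformer (eclipsed): H–OH eclipsed, COOH–CH2Cl eclipsed, Et–H eclipsed; 1.3 + 3.8 + 1.8 = 6.9 kcal/mol.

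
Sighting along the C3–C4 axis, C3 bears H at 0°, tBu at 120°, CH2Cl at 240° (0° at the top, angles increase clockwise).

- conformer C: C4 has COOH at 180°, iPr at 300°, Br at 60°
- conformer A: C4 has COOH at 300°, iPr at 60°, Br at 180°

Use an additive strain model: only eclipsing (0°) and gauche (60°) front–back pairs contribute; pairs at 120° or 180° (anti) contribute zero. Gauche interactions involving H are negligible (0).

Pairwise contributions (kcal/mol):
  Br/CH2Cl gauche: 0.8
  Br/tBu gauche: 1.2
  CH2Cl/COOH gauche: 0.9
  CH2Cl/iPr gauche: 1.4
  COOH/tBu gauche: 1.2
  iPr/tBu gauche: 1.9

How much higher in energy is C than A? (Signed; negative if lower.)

-0.1 kcal/mol

C (staggered): tBu–COOH gauche, tBu–Br gauche, CH2Cl–COOH gauche, CH2Cl–iPr gauche; 1.2 + 1.2 + 0.9 + 1.4 = 4.7 kcal/mol.
A (staggered): tBu–iPr gauche, tBu–Br gauche, CH2Cl–COOH gauche, CH2Cl–Br gauche; 1.9 + 1.2 + 0.9 + 0.8 = 4.8 kcal/mol.
E(C) − E(A) = 4.7 − 4.8 = -0.1 kcal/mol.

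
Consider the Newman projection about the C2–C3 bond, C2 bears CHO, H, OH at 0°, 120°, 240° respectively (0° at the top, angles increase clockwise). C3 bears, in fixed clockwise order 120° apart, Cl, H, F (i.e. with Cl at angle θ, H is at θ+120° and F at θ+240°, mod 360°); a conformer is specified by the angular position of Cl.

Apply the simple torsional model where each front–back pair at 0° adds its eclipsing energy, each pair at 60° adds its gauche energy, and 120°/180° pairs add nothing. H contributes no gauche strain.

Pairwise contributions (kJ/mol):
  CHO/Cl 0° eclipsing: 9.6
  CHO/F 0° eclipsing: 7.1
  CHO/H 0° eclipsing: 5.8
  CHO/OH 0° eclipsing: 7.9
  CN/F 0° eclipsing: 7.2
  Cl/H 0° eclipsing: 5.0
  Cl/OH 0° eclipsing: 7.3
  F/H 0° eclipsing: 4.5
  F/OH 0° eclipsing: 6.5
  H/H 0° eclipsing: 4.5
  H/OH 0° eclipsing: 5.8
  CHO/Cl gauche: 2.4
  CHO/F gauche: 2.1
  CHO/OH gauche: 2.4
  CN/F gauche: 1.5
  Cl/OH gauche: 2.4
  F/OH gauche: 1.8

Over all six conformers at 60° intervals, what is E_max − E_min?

16.1 kJ/mol

Cl at 0° (eclipsed): CHO–Cl eclipsed, H–H eclipsed, OH–F eclipsed; 9.6 + 4.5 + 6.5 = 20.6 kJ/mol.
Cl at 60° (staggered): CHO–Cl gauche, CHO–F gauche, OH–F gauche; 2.4 + 2.1 + 1.8 = 6.3 kJ/mol.
Cl at 120° (eclipsed): CHO–F eclipsed, H–Cl eclipsed, OH–H eclipsed; 7.1 + 5.0 + 5.8 = 17.9 kJ/mol.
Cl at 180° (staggered): CHO–F gauche, OH–Cl gauche; 2.1 + 2.4 = 4.5 kJ/mol.
Cl at 240° (eclipsed): CHO–H eclipsed, H–F eclipsed, OH–Cl eclipsed; 5.8 + 4.5 + 7.3 = 17.6 kJ/mol.
Cl at 300° (staggered): CHO–Cl gauche, OH–Cl gauche, OH–F gauche; 2.4 + 2.4 + 1.8 = 6.6 kJ/mol.
Max at 0° (20.6 kJ/mol), min at 180° (4.5 kJ/mol); barrier = 16.1 kJ/mol.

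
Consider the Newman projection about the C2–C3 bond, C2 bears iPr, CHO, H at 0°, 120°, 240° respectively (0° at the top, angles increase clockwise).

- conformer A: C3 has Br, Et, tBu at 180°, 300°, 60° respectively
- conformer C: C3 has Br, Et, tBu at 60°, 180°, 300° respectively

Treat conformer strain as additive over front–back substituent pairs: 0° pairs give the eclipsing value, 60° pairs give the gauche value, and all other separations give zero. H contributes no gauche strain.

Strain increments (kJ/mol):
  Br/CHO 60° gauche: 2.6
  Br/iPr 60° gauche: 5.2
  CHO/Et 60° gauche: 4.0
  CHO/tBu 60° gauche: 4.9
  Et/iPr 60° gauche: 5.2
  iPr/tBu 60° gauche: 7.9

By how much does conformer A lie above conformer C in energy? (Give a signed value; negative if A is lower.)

A (staggered): iPr(0°)/Et(300°) gauche 5.2; iPr(0°)/tBu(60°) gauche 7.9; CHO(120°)/Br(180°) gauche 2.6; CHO(120°)/tBu(60°) gauche 4.9 → 20.6 kJ/mol.
C (staggered): iPr(0°)/Br(60°) gauche 5.2; iPr(0°)/tBu(300°) gauche 7.9; CHO(120°)/Br(60°) gauche 2.6; CHO(120°)/Et(180°) gauche 4.0 → 19.7 kJ/mol.
E(A) − E(C) = 20.6 − 19.7 = +0.9 kJ/mol.

+0.9 kJ/mol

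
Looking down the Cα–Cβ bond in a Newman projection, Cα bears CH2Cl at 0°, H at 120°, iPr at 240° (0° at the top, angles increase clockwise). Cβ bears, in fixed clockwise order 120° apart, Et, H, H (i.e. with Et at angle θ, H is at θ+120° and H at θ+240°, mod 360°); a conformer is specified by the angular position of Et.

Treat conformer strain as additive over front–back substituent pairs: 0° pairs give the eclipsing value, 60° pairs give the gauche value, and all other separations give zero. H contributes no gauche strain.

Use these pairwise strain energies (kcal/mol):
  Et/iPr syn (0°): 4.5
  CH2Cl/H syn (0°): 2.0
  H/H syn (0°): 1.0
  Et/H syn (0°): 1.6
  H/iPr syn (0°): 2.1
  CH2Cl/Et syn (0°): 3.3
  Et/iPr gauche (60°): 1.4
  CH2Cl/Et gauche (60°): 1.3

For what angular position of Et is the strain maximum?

240°

Et at 0° (eclipsed): CH2Cl–Et eclipsed, H–H eclipsed, iPr–H eclipsed; 3.3 + 1.0 + 2.1 = 6.4 kcal/mol.
Et at 60° (staggered): CH2Cl–Et gauche; 1.3 = 1.3 kcal/mol.
Et at 120° (eclipsed): CH2Cl–H eclipsed, H–Et eclipsed, iPr–H eclipsed; 2.0 + 1.6 + 2.1 = 5.7 kcal/mol.
Et at 180° (staggered): iPr–Et gauche; 1.4 = 1.4 kcal/mol.
Et at 240° (eclipsed): CH2Cl–H eclipsed, H–H eclipsed, iPr–Et eclipsed; 2.0 + 1.0 + 4.5 = 7.5 kcal/mol.
Et at 300° (staggered): CH2Cl–Et gauche, iPr–Et gauche; 1.3 + 1.4 = 2.7 kcal/mol.
The maximum (7.5 kcal/mol) occurs with Et at 240°.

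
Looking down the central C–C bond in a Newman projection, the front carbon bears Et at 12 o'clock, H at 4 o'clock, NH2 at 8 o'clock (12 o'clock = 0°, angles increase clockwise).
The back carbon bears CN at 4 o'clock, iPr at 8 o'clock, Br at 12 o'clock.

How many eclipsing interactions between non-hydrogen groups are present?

Non-H eclipsing pairs: Et(0°)/Br(0°); NH2(240°)/iPr(240°) — 2 interactions.

2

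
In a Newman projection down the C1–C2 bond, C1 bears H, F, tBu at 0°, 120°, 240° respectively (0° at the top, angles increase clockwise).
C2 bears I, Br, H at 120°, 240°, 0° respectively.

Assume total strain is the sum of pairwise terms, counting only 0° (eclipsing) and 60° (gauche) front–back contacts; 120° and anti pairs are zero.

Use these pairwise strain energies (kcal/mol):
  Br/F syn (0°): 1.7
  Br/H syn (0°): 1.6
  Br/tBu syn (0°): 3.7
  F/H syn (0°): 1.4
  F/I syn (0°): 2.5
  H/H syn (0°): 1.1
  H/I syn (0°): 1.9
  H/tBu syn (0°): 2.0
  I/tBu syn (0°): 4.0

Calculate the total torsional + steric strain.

7.3 kcal/mol

This conformer is eclipsed. H at 0° is eclipsed with H at 0° (1.1); F at 120° is eclipsed with I at 120° (2.5); tBu at 240° is eclipsed with Br at 240° (3.7). Total 7.3 kcal/mol.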